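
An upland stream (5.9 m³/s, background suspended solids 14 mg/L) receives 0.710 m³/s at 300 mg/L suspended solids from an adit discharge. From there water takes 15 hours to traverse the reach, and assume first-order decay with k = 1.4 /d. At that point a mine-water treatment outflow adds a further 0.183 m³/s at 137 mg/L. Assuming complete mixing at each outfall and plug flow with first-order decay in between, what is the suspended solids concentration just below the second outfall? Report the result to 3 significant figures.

Conservation of mass: C = (5.900·14.00 + 0.7100·300.0) / 6.610 = 295.6/6.610 = 44.72 mg/L; combined flow 6.610 m³/s.
After decay, C = 44.72 × e^(−kt) = 44.72 × 0.4169 = 18.64 mg/L.
Second outfall: C = (6.610·18.64 + 0.1830·137.0)/6.793 = 21.83 mg/L.

21.8 mg/L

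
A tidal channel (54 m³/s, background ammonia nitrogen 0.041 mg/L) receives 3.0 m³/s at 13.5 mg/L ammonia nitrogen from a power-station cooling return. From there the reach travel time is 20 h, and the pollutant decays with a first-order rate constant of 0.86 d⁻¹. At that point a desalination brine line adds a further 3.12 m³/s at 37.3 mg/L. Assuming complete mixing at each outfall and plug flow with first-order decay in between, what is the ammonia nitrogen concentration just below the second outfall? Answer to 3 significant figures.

2.28 mg/L

Mixed concentration C = ΣQC/ΣQ = (54.00·0.04100 + 3.000·13.50) / 57.00 = 42.71/57.00 = 0.7494 mg/L; combined flow 57.00 m³/s.
After decay, C = 0.7494 × e^(−kt) = 0.7494 × 0.4884 = 0.3660 mg/L.
Second outfall: C = (57.00·0.3660 + 3.120·37.30)/60.12 = 2.283 mg/L.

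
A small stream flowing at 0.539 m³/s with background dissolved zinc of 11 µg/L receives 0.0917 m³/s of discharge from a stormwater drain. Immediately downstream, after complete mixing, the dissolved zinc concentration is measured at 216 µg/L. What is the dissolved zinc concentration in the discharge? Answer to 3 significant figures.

1420 µg/L

Mass balance: 0.5390·11.00 + 0.09170·Cₑ = 0.6307·216.0
→ Cₑ = (0.6307·216.0 − 0.5390·11.00) / 0.09170 = 1421 µg/L.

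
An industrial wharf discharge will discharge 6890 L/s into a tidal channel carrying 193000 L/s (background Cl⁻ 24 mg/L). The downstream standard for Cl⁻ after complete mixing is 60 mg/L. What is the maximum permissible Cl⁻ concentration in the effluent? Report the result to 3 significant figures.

1070 mg/L

At the limit, (Qr·Cr + Qe·Cₑ)/(Qr + Qe) = 60:
Cₑ = (199900·60 − 193000·24.00) / 6890 = 1068 mg/L.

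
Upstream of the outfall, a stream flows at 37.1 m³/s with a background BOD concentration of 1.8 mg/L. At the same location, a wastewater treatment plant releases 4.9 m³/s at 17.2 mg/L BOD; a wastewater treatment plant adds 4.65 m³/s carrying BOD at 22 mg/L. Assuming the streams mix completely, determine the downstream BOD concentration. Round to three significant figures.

5.43 mg/L

Conservation of mass: C = (37.10·1.800 + 4.900·17.20 + 4.650·22.00) / 46.65 = 253.4/46.65 = 5.431 mg/L.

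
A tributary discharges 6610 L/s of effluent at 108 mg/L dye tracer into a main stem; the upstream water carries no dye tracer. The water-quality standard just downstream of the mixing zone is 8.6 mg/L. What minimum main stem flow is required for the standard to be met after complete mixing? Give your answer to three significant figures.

Set C_mix = 8.6: (Q·0 + 6610·108.0) / (Q + 6610) = 8.6
→ Q = 6610·(108.0 − 8.6)/(8.6 − 0) = 76400 L/s.

76400 L/s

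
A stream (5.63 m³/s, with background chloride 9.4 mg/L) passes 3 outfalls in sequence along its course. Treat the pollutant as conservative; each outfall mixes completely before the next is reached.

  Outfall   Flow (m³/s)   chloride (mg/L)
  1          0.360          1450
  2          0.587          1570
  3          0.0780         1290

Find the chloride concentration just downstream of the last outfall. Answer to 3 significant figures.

After outfall 1: Q = 5.630 + 0.3600 = 5.990 m³/s; C = (5.630·9.400 + 0.3600·1450)/5.990 = 95.98 mg/L.
After outfall 2: Q = 5.990 + 0.5870 = 6.577 m³/s; C = (5.990·95.98 + 0.5870·1570)/6.577 = 227.5 mg/L.
After outfall 3: Q = 6.577 + 0.07800 = 6.655 m³/s; C = (6.577·227.5 + 0.07800·1290)/6.655 = 240.0 mg/L.

240 mg/L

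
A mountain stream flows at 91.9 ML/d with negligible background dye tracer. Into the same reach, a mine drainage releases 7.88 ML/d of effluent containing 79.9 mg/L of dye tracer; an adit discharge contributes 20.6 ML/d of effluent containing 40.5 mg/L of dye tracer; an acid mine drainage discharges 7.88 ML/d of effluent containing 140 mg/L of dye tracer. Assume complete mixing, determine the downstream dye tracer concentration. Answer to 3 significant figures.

After mixing, C = (91.90·0 + 7.880·79.90 + 20.60·40.50 + 7.880·140.0) / 128.3 = 2567/128.3 = 20.01 mg/L.

20.0 mg/L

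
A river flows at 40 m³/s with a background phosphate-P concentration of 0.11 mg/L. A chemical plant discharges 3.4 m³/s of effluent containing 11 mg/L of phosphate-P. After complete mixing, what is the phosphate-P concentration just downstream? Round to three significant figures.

After mixing, C = (40.00·0.1100 + 3.400·11.00) / 43.40 = 41.80/43.40 = 0.9631 mg/L.

0.963 mg/L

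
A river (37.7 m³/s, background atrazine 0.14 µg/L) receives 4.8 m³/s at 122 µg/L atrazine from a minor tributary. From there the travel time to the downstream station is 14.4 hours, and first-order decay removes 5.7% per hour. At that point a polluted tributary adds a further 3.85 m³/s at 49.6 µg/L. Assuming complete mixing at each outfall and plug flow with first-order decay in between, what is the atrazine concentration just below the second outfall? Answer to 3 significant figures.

9.60 µg/L

Flow-weighted average: C = (37.70·0.1400 + 4.800·122.0) / 42.50 = 590.9/42.50 = 13.90 µg/L; combined flow 42.50 m³/s.
5.7%/h lost → k = −ln(1 − 0.057) = 0.05869 h⁻¹.
After decay, C = 13.90 × e^(−kt) = 13.90 × 0.4295 = 5.971 µg/L.
At the second outfall, C = (42.50·5.971 + 3.850·49.60) / (42.50 + 3.850) = 9.595 µg/L.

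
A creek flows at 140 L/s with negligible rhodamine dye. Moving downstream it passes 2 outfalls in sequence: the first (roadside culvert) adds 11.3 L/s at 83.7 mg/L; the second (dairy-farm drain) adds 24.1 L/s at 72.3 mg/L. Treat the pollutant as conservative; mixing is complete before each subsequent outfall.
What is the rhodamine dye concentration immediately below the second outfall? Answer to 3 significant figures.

After outfall 1: Q = 140.0 + 11.30 = 151.3 L/s; C = (140.0·0 + 11.30·83.70)/151.3 = 6.251 mg/L.
After outfall 2: Q = 151.3 + 24.10 = 175.4 L/s; C = (151.3·6.251 + 24.10·72.30)/175.4 = 15.33 mg/L.

15.3 mg/L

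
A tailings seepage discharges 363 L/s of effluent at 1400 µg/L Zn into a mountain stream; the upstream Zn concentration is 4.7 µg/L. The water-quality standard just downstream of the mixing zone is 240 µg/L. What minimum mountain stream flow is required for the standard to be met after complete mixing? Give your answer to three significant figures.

Set C_mix = 240: (Q·4.700 + 363.0·1400) / (Q + 363.0) = 240
→ Q = 363.0·(1400 − 240)/(240 − 4.700) = 1790 L/s.

1790 L/s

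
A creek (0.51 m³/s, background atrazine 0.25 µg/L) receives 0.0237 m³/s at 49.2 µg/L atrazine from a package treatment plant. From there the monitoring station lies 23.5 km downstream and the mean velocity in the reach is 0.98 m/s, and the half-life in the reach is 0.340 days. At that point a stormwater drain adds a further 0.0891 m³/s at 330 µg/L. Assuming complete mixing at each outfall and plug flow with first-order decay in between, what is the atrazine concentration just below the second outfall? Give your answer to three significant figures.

Conservation of mass: C = (0.5100·0.2500 + 0.02370·49.20) / 0.5337 = 1.294/0.5337 = 2.424 µg/L; combined flow 0.5337 m³/s.
Travel time t = 23.5·1000 / 0.98 = 23980 s = 6.661 h.
Half-life 0.340 d → k = ln 2 / 0.340 = 2.039 d⁻¹.
After decay, C = 2.424 × e^(−kt) = 2.424 × 0.5679 = 1.376 µg/L.
Second outfall: C = (0.5337·1.376 + 0.08910·330.0)/0.6228 = 48.39 µg/L.

48.4 µg/L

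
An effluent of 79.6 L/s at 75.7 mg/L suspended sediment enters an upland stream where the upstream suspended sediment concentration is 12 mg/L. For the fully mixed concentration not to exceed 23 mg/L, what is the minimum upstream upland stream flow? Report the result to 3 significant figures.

Set C_mix = 23: (Q·12.00 + 79.60·75.70) / (Q + 79.60) = 23
→ Q = 79.60·(75.70 − 23)/(23 − 12.00) = 381.4 L/s.

381 L/s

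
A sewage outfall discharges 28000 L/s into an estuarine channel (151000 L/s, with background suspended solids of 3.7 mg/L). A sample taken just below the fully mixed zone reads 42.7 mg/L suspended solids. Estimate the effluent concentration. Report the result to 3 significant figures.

Mass balance: 151000·3.700 + 28000·Cₑ = 179000·42.70
→ Cₑ = (179000·42.70 − 151000·3.700) / 28000 = 253.0 mg/L.

253 mg/L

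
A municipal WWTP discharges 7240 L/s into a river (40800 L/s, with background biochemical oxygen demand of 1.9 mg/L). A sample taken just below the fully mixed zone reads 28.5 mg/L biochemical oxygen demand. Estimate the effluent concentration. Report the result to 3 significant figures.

178 mg/L

Mass balance: 40800·1.900 + 7240·Cₑ = 48040·28.50
→ Cₑ = (48040·28.50 − 40800·1.900) / 7240 = 178.4 mg/L.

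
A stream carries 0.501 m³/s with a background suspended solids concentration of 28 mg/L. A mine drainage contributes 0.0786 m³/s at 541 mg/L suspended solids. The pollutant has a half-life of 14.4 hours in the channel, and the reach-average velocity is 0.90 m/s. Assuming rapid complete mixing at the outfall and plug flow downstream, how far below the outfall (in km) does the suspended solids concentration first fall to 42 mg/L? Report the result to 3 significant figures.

Mass balance: C = (0.5010·28.00 + 0.07860·541.0) / 0.5796 = 56.55/0.5796 = 97.57 mg/L.
Half-life 14.4 h → k = ln 2 / 14.4 = 0.04814 h⁻¹ = 1.155 d⁻¹.
Set 97.57·exp(−k·t) = 42 → t = ln(97.57/42)/k = 63040 s = 17.51 h.
Distance = v·t = 0.90·63040 = 56730 m = 56.73 km.

56.7 km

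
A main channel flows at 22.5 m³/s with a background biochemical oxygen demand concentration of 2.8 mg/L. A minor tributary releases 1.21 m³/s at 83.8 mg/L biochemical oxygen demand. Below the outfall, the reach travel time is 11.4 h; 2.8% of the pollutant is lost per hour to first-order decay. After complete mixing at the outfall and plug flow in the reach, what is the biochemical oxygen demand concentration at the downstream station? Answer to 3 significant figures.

Mixed concentration C = ΣQC/ΣQ = (22.50·2.800 + 1.210·83.80) / 23.71 = 164.4/23.71 = 6.934 mg/L.
2.8%/h lost → k = −ln(1 − 0.028) = 0.02840 h⁻¹.
Applying C = C₀e^(−kt): 6.934 × 0.7234 = 5.016 mg/L.

5.02 mg/L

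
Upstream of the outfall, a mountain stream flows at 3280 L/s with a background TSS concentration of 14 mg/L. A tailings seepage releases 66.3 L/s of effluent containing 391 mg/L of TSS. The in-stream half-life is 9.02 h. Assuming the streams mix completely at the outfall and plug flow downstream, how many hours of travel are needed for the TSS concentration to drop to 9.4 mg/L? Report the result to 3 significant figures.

10.7 h

Flow-weighted average: C = (3280·14.00 + 66.30·391.0) / 3346 = 71840/3346 = 21.47 mg/L.
Half-life 9.02 h → k = ln 2 / 9.02 = 0.07685 h⁻¹ = 1.844 d⁻¹.
21.47·exp(−k·t) = 9.4 → t = ln(21.47/9.4)/k = 38690 s = 10.75 h.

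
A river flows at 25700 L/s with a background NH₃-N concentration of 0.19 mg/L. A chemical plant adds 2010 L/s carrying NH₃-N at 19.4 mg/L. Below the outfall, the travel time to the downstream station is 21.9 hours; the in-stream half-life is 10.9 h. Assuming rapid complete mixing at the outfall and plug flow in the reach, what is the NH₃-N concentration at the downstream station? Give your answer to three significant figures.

0.393 mg/L

Mixed concentration C = ΣQC/ΣQ = (25700·0.1900 + 2010·19.40) / 27710 = 43880/27710 = 1.583 mg/L.
Half-life 10.9 h → k = ln 2 / 10.9 = 0.06359 h⁻¹ = 1.526 d⁻¹.
After decay, C = 1.583 × e^(−kt) = 1.583 × 0.2484 = 0.3933 mg/L.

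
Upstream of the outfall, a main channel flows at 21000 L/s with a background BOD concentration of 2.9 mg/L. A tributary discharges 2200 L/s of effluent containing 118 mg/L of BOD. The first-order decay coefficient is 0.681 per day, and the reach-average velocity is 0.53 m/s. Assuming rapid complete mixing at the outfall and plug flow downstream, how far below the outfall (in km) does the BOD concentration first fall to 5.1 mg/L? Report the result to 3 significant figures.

Conservation of mass: C = (21000·2.900 + 2200·118.0) / 23200 = 320500/23200 = 13.81 mg/L.
Set 13.81·exp(−k·t) = 5.1 → t = ln(13.81/5.1)/k = 126400 s = 35.12 h.
Distance = v·t = 0.53·126400 = 67010 m = 67.01 km.

67.0 km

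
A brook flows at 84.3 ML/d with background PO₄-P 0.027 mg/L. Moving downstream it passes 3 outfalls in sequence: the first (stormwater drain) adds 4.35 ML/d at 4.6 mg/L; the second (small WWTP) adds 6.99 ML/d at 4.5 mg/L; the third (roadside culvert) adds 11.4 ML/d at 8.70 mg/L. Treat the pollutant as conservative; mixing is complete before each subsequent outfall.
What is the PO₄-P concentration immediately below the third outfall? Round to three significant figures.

1.43 mg/L

Outfall 1: combined Q = 88.65 ML/d; C = (84.30·0.02700 + 4.350·4.600)/88.65 = 0.2514 mg/L.
Outfall 2: combined Q = 95.64 ML/d; C = (88.65·0.2514 + 6.990·4.500)/95.64 = 0.5619 mg/L.
Outfall 3: combined Q = 107.0 ML/d; C = (95.64·0.5619 + 11.40·8.700)/107.0 = 1.429 mg/L.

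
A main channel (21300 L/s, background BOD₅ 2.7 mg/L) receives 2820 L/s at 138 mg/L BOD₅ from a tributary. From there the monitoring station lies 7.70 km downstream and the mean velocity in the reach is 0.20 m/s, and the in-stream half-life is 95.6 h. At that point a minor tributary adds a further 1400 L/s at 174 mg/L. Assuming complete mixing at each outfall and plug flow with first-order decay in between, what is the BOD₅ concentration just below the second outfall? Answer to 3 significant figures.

25.7 mg/L

After mixing, C = (21300·2.700 + 2820·138.0) / 24120 = 446700/24120 = 18.52 mg/L; combined flow 24120 L/s.
Travel time t = 7.70·1000 / 0.20 = 38500 s = 10.69 h.
Half-life 95.6 h → k = ln 2 / 95.6 = 0.007250 h⁻¹ = 0.1740 d⁻¹.
First-order decay: C = 18.52·exp(−k·t) = 18.52·0.9254 = 17.14 mg/L.
At the second outfall, C = (24120·17.14 + 1400·174.0) / (24120 + 1400) = 25.74 mg/L.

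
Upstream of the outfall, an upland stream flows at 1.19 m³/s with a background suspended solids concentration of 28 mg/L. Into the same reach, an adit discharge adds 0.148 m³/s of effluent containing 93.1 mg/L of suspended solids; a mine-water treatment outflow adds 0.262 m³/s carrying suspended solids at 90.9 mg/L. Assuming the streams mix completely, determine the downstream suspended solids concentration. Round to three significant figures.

44.3 mg/L

Conservation of mass: C = (1.190·28.00 + 0.1480·93.10 + 0.2620·90.90) / 1.600 = 70.91/1.600 = 44.32 mg/L.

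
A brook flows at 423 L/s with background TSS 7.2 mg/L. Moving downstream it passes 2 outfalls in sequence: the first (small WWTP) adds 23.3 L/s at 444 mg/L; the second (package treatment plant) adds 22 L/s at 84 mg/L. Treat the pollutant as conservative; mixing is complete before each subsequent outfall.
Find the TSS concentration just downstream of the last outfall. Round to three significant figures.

Below outfall 1: Q → 446.3 L/s, C = (423.0·7.200 + 23.30·444.0)/446.3 = 30.00 mg/L.
Below outfall 2: Q → 468.3 L/s, C = (446.3·30.00 + 22.00·84.00)/468.3 = 32.54 mg/L.

32.5 mg/L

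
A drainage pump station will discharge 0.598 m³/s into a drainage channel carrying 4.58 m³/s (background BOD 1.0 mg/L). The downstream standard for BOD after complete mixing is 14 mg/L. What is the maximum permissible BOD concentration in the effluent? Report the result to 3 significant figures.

114 mg/L

At the limit, (Qr·Cr + Qe·Cₑ)/(Qr + Qe) = 14:
Cₑ = (5.178·14 − 4.580·1.000) / 0.5980 = 113.6 mg/L.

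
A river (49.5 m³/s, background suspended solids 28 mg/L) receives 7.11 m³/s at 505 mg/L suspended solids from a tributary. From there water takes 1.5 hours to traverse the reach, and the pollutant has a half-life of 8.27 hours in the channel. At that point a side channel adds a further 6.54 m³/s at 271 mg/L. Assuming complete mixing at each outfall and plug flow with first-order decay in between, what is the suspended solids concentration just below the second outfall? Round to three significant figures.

97.6 mg/L

After mixing, C = (49.50·28.00 + 7.110·505.0) / 56.61 = 4977/56.61 = 87.91 mg/L; combined flow 56.61 m³/s.
Half-life 8.27 h → k = ln 2 / 8.27 = 0.08381 h⁻¹ = 2.012 d⁻¹.
First-order decay: C = 87.91·exp(−k·t) = 87.91·0.8819 = 77.52 mg/L.
Second outfall: C = (56.61·77.52 + 6.540·271.0)/63.15 = 97.56 mg/L.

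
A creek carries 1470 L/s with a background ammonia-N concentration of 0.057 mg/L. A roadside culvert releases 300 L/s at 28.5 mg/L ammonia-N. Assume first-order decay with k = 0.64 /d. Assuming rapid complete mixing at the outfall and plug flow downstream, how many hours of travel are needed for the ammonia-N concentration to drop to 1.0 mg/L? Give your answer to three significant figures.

Conservation of mass: C = (1470·0.05700 + 300.0·28.50) / 1770 = 8634/1770 = 4.878 mg/L.
4.878·exp(−k·t) = 1.0 → t = ln(4.878/1.0)/k = 213900 s = 59.43 h.

59.4 h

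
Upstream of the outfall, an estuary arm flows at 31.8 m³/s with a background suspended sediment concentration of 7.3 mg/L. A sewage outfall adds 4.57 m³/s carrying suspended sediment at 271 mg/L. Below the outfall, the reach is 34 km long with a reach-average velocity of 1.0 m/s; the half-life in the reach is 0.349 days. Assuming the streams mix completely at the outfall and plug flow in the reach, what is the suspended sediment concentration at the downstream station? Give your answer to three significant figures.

Mixed concentration C = ΣQC/ΣQ = (31.80·7.300 + 4.570·271.0) / 36.37 = 1471/36.37 = 40.43 mg/L.
Travel time t = 34·1000 / 1.0 = 34000 s = 9.444 h.
Half-life 0.349 d → k = ln 2 / 0.349 = 1.986 d⁻¹.
Applying C = C₀e^(−kt): 40.43 × 0.4577 = 18.51 mg/L.

18.5 mg/L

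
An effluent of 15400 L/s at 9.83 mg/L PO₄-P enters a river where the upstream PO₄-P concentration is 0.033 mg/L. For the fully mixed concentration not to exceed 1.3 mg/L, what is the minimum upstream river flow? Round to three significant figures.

104000 L/s

Set C_mix = 1.3: (Q·0.03300 + 15400·9.830) / (Q + 15400) = 1.3
→ Q = 15400·(9.830 − 1.3)/(1.3 − 0.03300) = 103700 L/s.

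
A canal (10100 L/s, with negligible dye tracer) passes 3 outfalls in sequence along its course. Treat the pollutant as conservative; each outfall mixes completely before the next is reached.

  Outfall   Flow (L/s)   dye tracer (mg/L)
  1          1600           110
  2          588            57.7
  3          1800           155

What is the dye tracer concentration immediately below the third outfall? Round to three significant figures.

Below outfall 1: Q → 11700 L/s, C = (10100·0 + 1600·110.0)/11700 = 15.04 mg/L.
Below outfall 2: Q → 12290 L/s, C = (11700·15.04 + 588.0·57.70)/12290 = 17.08 mg/L.
Below outfall 3: Q → 14090 L/s, C = (12290·17.08 + 1800·155.0)/14090 = 34.71 mg/L.

34.7 mg/L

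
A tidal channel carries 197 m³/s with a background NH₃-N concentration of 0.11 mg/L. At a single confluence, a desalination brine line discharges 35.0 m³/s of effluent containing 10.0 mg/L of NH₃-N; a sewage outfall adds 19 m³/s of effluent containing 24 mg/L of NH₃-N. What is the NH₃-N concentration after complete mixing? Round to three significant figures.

3.30 mg/L

Conservation of mass: C = (197.0·0.1100 + 35.00·10.00 + 19.00·24.00) / 251.0 = 827.7/251.0 = 3.297 mg/L.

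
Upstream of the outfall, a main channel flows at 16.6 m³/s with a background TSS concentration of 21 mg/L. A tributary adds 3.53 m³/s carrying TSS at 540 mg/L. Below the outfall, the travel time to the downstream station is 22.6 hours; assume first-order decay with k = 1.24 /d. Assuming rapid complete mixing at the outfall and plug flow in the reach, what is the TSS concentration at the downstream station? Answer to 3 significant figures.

34.8 mg/L

Mass balance: C = (16.60·21.00 + 3.530·540.0) / 20.13 = 2255/20.13 = 112.0 mg/L.
Applying C = C₀e^(−kt): 112.0 × 0.3111 = 34.85 mg/L.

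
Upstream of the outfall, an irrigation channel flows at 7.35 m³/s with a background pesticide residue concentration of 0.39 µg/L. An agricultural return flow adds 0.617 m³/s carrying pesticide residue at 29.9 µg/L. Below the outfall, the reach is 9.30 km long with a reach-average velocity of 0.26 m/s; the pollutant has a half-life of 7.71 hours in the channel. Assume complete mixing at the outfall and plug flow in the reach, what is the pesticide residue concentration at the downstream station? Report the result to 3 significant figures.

1.10 µg/L

Mixed concentration C = ΣQC/ΣQ = (7.350·0.3900 + 0.6170·29.90) / 7.967 = 21.31/7.967 = 2.675 µg/L.
Travel time t = 9.30·1000 / 0.26 = 35770 s = 9.936 h.
Half-life 7.71 h → k = ln 2 / 7.71 = 0.08990 h⁻¹ = 2.158 d⁻¹.
Decay over the reach: 2.675·exp(−kt) = 2.675·0.4093 = 1.095 µg/L.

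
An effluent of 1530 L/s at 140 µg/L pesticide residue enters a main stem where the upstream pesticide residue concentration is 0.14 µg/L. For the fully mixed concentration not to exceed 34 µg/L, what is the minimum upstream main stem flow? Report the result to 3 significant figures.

Set C_mix = 34: (Q·0.1400 + 1530·140.0) / (Q + 1530) = 34
→ Q = 1530·(140.0 − 34)/(34 − 0.1400) = 4790 L/s.

4790 L/s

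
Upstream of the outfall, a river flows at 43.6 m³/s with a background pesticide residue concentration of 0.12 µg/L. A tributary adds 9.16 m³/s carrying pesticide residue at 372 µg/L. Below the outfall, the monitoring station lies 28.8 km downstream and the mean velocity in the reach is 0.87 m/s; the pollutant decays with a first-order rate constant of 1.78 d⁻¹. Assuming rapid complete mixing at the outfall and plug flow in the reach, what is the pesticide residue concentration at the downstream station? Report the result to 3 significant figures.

Mass balance: C = (43.60·0.1200 + 9.160·372.0) / 52.76 = 3413/52.76 = 64.68 µg/L.
Travel time t = 28.8·1000 / 0.87 = 33100 s = 9.195 h.
Decay over the reach: 64.68·exp(−kt) = 64.68·0.5056 = 32.71 µg/L.

32.7 µg/L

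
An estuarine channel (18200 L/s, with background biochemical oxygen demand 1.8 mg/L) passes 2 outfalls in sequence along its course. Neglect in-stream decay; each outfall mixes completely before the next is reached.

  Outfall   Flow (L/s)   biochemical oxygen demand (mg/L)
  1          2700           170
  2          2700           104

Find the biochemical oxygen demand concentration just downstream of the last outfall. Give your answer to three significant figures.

32.7 mg/L

Below outfall 1: Q → 20900 L/s, C = (18200·1.800 + 2700·170.0)/20900 = 23.53 mg/L.
Below outfall 2: Q → 23600 L/s, C = (20900·23.53 + 2700·104.0)/23600 = 32.74 mg/L.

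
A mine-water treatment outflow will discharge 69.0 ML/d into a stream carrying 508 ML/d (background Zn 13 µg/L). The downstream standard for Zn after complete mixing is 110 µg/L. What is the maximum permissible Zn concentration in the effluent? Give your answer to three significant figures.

824 µg/L

At the limit, (Qr·Cr + Qe·Cₑ)/(Qr + Qe) = 110:
Cₑ = (577.0·110 − 508.0·13.00) / 69.00 = 824.1 µg/L.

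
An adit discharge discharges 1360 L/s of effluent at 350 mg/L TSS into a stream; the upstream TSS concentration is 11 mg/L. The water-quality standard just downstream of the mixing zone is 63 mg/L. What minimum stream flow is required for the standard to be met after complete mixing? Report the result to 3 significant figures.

7510 L/s

Set C_mix = 63: (Q·11.00 + 1360·350.0) / (Q + 1360) = 63
→ Q = 1360·(350.0 − 63)/(63 − 11.00) = 7506 L/s.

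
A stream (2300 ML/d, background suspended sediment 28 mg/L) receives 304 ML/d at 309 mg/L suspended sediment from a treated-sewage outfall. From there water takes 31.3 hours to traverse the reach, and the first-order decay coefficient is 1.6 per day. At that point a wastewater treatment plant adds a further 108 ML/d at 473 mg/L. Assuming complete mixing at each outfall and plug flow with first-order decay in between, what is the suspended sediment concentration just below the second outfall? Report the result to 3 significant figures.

26.1 mg/L

Mass balance: C = (2300·28.00 + 304.0·309.0) / 2604 = 158300/2604 = 60.80 mg/L; combined flow 2604 ML/d.
After decay, C = 60.80 × e^(−kt) = 60.80 × 0.1241 = 7.546 mg/L.
At the second outfall, C = (2604·7.546 + 108.0·473.0) / (2604 + 108.0) = 26.08 mg/L.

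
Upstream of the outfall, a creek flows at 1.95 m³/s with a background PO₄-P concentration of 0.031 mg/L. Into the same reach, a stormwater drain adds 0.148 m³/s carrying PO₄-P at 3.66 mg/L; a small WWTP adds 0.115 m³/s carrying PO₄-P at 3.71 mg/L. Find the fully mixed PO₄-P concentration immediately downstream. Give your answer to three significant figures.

After mixing, C = (1.950·0.03100 + 0.1480·3.660 + 0.1150·3.710) / 2.213 = 1.029/2.213 = 0.4649 mg/L.

0.465 mg/L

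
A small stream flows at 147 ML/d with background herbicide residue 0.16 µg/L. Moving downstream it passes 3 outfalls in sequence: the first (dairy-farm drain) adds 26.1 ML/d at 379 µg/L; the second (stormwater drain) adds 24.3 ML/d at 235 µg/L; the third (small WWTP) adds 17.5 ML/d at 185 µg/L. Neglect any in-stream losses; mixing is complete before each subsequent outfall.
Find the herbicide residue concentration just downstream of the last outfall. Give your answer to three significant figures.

Outfall 1: combined Q = 173.1 ML/d; C = (147.0·0.1600 + 26.10·379.0)/173.1 = 57.28 µg/L.
Outfall 2: combined Q = 197.4 ML/d; C = (173.1·57.28 + 24.30·235.0)/197.4 = 79.16 µg/L.
Outfall 3: combined Q = 214.9 ML/d; C = (197.4·79.16 + 17.50·185.0)/214.9 = 87.78 µg/L.

87.8 µg/L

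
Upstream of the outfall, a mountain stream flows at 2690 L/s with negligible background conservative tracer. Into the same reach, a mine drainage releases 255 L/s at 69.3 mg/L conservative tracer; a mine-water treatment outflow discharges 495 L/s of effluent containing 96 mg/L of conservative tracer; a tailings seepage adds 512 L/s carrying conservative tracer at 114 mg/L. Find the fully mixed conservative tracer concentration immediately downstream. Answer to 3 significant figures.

31.3 mg/L

Mixed concentration C = ΣQC/ΣQ = (2690·0 + 255.0·69.30 + 495.0·96.00 + 512.0·114.0) / 3952 = 123600/3952 = 31.27 mg/L.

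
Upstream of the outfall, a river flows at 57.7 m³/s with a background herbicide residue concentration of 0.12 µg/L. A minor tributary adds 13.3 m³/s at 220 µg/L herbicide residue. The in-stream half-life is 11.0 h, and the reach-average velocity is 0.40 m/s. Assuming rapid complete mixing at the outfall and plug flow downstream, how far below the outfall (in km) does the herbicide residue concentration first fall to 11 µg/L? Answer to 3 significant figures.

30.2 km

Mass balance: C = (57.70·0.1200 + 13.30·220.0) / 71.00 = 2933/71.00 = 41.31 µg/L.
Half-life 11.0 h → k = ln 2 / 11.0 = 0.06301 h⁻¹ = 1.512 d⁻¹.
Set 41.31·exp(−k·t) = 11 → t = ln(41.31/11)/k = 75590 s = 21.00 h.
Distance = v·t = 0.40·75590 = 30240 m = 30.24 km.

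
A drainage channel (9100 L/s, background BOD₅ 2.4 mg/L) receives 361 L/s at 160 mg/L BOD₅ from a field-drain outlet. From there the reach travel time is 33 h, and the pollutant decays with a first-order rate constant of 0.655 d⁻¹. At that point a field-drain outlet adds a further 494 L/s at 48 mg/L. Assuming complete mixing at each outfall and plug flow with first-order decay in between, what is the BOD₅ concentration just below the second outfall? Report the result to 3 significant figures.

5.63 mg/L

Conservation of mass: C = (9100·2.400 + 361.0·160.0) / 9461 = 79600/9461 = 8.413 mg/L; combined flow 9461 L/s.
Applying C = C₀e^(−kt): 8.413 × 0.4063 = 3.419 mg/L.
Second outfall: C = (9461·3.419 + 494.0·48.00)/9955 = 5.631 mg/L.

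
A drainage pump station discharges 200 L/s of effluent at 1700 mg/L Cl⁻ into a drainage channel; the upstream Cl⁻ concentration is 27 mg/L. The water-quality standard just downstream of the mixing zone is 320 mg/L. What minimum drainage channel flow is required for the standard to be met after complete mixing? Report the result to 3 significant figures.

Set C_mix = 320: (Q·27.00 + 200.0·1700) / (Q + 200.0) = 320
→ Q = 200.0·(1700 − 320)/(320 − 27.00) = 942.0 L/s.

942 L/s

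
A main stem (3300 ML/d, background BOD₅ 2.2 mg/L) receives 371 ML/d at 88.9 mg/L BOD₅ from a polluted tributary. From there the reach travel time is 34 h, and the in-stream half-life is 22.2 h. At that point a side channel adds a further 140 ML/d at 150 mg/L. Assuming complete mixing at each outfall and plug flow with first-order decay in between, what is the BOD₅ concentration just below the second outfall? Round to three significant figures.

9.16 mg/L

Flow-weighted average: C = (3300·2.200 + 371.0·88.90) / 3671 = 40240/3671 = 10.96 mg/L; combined flow 3671 ML/d.
Half-life 22.2 h → k = ln 2 / 22.2 = 0.03122 h⁻¹ = 0.7493 d⁻¹.
First-order decay: C = 10.96·exp(−k·t) = 10.96·0.3459 = 3.792 mg/L.
At the second outfall, C = (3671·3.792 + 140.0·150.0) / (3671 + 140.0) = 9.163 mg/L.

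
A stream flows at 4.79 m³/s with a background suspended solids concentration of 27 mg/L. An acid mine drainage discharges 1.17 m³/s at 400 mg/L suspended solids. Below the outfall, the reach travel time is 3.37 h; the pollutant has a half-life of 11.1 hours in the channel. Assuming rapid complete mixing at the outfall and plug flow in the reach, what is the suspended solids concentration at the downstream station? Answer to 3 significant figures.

Conservation of mass: C = (4.790·27.00 + 1.170·400.0) / 5.960 = 597.3/5.960 = 100.2 mg/L.
Half-life 11.1 h → k = ln 2 / 11.1 = 0.06245 h⁻¹ = 1.499 d⁻¹.
After decay, C = 100.2 × e^(−kt) = 100.2 × 0.8102 = 81.20 mg/L.

81.2 mg/L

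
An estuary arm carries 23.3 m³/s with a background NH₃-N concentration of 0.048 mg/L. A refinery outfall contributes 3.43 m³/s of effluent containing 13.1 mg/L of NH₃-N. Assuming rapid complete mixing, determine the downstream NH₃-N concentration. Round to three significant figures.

1.72 mg/L

Mass balance: C = (23.30·0.04800 + 3.430·13.10) / 26.73 = 46.05/26.73 = 1.723 mg/L.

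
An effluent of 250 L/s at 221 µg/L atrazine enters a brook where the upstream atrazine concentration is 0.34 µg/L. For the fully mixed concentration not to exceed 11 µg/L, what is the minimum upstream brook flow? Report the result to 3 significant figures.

4920 L/s

Set C_mix = 11: (Q·0.3400 + 250.0·221.0) / (Q + 250.0) = 11
→ Q = 250.0·(221.0 − 11)/(11 − 0.3400) = 4925 L/s.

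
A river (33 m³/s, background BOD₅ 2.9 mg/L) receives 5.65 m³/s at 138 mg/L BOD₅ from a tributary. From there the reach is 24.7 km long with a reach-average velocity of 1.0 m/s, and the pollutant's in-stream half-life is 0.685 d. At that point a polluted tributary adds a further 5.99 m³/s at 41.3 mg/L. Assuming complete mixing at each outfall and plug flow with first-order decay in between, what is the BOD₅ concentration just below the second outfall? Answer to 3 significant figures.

20.2 mg/L

After mixing, C = (33.00·2.900 + 5.650·138.0) / 38.65 = 875.4/38.65 = 22.65 mg/L; combined flow 38.65 m³/s.
Travel time t = 24.7·1000 / 1.0 = 24700 s = 6.861 h.
Half-life 0.685 d → k = ln 2 / 0.685 = 1.012 d⁻¹.
Applying C = C₀e^(−kt): 22.65 × 0.7488 = 16.96 mg/L.
At the second outfall, C = (38.65·16.96 + 5.990·41.30) / (38.65 + 5.990) = 20.23 mg/L.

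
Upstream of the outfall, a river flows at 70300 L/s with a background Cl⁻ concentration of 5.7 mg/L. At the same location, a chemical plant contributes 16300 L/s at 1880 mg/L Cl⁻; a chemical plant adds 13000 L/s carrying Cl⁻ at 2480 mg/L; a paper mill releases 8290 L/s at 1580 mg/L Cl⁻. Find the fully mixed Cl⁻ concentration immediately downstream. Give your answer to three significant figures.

Mixed concentration C = ΣQC/ΣQ = (70300·5.700 + 16300·1880 + 13000·2480 + 8290·1580) / 107900 = 76380000/107900 = 708.0 mg/L.

708 mg/L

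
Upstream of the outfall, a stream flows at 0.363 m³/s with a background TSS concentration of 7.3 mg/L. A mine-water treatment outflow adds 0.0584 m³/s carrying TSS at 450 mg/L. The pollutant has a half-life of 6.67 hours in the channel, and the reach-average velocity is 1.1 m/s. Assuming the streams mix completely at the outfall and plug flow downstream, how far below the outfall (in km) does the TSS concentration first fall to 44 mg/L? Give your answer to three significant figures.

Conservation of mass: C = (0.3630·7.300 + 0.05840·450.0) / 0.4214 = 28.93/0.4214 = 68.65 mg/L.
Half-life 6.67 h → k = ln 2 / 6.67 = 0.1039 h⁻¹ = 2.494 d⁻¹.
Set 68.65·exp(−k·t) = 44 → t = ln(68.65/44)/k = 15410 s = 4.281 h.
Distance = v·t = 1.1·15410 = 16950 m = 16.95 km.

17.0 km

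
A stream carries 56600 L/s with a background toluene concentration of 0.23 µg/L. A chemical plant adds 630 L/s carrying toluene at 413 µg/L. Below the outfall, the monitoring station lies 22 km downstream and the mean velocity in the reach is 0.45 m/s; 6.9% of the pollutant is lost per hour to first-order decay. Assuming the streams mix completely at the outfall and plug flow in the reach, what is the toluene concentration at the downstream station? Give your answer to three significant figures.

1.81 µg/L

Conservation of mass: C = (56600·0.2300 + 630.0·413.0) / 57230 = 273200/57230 = 4.774 µg/L.
Travel time t = 22·1000 / 0.45 = 48890 s = 13.58 h.
6.9%/h lost → k = −ln(1 − 0.069) = 0.07150 h⁻¹.
Decay over the reach: 4.774·exp(−kt) = 4.774·0.3787 = 1.808 µg/L.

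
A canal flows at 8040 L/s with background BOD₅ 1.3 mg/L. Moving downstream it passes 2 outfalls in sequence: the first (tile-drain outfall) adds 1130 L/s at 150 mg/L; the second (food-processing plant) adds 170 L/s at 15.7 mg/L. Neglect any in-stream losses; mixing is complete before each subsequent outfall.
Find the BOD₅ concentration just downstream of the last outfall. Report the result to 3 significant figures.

After outfall 1: Q = 8040 + 1130 = 9170 L/s; C = (8040·1.300 + 1130·150.0)/9170 = 19.62 mg/L.
After outfall 2: Q = 9170 + 170.0 = 9340 L/s; C = (9170·19.62 + 170.0·15.70)/9340 = 19.55 mg/L.

19.6 mg/L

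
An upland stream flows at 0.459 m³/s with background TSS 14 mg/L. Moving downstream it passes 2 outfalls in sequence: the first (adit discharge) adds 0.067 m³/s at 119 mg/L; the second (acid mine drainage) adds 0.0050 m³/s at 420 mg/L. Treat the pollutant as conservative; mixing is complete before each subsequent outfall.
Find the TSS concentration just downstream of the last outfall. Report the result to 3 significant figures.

After outfall 1: Q = 0.4590 + 0.06700 = 0.5260 m³/s; C = (0.4590·14.00 + 0.06700·119.0)/0.5260 = 27.37 mg/L.
After outfall 2: Q = 0.5260 + 0.005000 = 0.5310 m³/s; C = (0.5260·27.37 + 0.005000·420.0)/0.5310 = 31.07 mg/L.

31.1 mg/L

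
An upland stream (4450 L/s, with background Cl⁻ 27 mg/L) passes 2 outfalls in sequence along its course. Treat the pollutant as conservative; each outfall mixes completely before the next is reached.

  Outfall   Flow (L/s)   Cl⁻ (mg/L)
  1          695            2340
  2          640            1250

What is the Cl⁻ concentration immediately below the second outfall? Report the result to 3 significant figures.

440 mg/L

After outfall 1: Q = 4450 + 695.0 = 5145 L/s; C = (4450·27.00 + 695.0·2340)/5145 = 339.4 mg/L.
After outfall 2: Q = 5145 + 640.0 = 5785 L/s; C = (5145·339.4 + 640.0·1250)/5785 = 440.2 mg/L.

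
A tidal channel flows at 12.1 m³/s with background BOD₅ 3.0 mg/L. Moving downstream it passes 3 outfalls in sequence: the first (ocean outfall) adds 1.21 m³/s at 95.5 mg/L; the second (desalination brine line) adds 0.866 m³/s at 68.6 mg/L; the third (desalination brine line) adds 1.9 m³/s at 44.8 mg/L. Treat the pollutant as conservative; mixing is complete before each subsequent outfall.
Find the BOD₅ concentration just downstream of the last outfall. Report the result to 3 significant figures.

18.4 mg/L

After outfall 1: Q = 12.10 + 1.210 = 13.31 m³/s; C = (12.10·3.000 + 1.210·95.50)/13.31 = 11.41 mg/L.
After outfall 2: Q = 13.31 + 0.8660 = 14.18 m³/s; C = (13.31·11.41 + 0.8660·68.60)/14.18 = 14.90 mg/L.
After outfall 3: Q = 14.18 + 1.900 = 16.08 m³/s; C = (14.18·14.90 + 1.900·44.80)/16.08 = 18.44 mg/L.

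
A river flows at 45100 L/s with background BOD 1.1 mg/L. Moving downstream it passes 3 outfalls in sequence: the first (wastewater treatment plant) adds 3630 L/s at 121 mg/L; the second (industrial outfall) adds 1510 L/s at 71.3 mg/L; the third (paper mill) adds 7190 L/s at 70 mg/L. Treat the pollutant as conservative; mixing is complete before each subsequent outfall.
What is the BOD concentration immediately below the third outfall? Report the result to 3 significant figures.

Below outfall 1: Q → 48730 L/s, C = (45100·1.100 + 3630·121.0)/48730 = 10.03 mg/L.
Below outfall 2: Q → 50240 L/s, C = (48730·10.03 + 1510·71.30)/50240 = 11.87 mg/L.
Below outfall 3: Q → 57430 L/s, C = (50240·11.87 + 7190·70.00)/57430 = 19.15 mg/L.

19.2 mg/L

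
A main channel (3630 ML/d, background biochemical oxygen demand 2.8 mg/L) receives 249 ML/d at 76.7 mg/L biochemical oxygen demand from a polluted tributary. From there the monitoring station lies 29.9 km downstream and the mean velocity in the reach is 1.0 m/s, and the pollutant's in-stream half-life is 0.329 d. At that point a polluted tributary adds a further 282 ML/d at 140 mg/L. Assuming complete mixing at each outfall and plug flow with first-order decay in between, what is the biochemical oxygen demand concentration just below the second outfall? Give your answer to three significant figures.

Mixed concentration C = ΣQC/ΣQ = (3630·2.800 + 249.0·76.70) / 3879 = 29260/3879 = 7.544 mg/L; combined flow 3879 ML/d.
Travel time t = 29.9·1000 / 1.0 = 29900 s = 8.306 h.
Half-life 0.329 d → k = ln 2 / 0.329 = 2.107 d⁻¹.
First-order decay: C = 7.544·exp(−k·t) = 7.544·0.4823 = 3.639 mg/L.
At the second outfall, C = (3879·3.639 + 282.0·140.0) / (3879 + 282.0) = 12.88 mg/L.

12.9 mg/L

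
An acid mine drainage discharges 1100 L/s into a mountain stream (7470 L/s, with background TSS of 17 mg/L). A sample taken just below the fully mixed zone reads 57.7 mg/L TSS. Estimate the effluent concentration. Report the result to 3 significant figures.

Mass balance: 7470·17.00 + 1100·Cₑ = 8570·57.70
→ Cₑ = (8570·57.70 − 7470·17.00) / 1100 = 334.1 mg/L.

334 mg/L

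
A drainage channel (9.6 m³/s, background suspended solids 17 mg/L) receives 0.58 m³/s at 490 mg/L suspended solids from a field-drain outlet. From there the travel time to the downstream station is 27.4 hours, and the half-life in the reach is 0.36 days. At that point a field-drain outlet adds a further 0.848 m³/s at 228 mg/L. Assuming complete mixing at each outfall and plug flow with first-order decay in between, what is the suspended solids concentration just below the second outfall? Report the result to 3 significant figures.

22.0 mg/L

After mixing, C = (9.600·17.00 + 0.5800·490.0) / 10.18 = 447.4/10.18 = 43.95 mg/L; combined flow 10.18 m³/s.
Half-life 0.36 d → k = ln 2 / 0.36 = 1.925 d⁻¹.
Applying C = C₀e^(−kt): 43.95 × 0.1110 = 4.879 mg/L.
At the second outfall, C = (10.18·4.879 + 0.8480·228.0) / (10.18 + 0.8480) = 22.04 mg/L.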